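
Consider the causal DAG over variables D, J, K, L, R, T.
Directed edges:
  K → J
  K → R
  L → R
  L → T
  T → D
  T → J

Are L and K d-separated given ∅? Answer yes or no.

Bayes-Ball from L | ∅ reaches {D,J,R,T}.
K ∉ reach(L|∅) ⇒ L ⊥ K | ∅.

Yes — L ⊥ K | ∅.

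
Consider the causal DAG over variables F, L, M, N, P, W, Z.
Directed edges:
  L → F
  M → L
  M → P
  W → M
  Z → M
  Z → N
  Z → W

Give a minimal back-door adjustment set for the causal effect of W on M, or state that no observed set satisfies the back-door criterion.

W→M: minimal back-door set {Z}.

desc(W)\{W}={F,L,M,P}; candidates ⊆ {N,Z}.
size 0: {}; under {} W still reaches {F,L,M,N,P,Z} ∋ M.
{Z}: W⊥M given {Z} in G with W→· removed — back-door holds.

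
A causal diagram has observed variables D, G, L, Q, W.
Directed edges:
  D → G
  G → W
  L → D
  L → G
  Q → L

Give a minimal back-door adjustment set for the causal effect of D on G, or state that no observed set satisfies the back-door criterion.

desc(D)\{D}={G,W}; candidates ⊆ {L,Q}.
size 0: {}; under {} D still reaches {G,L,Q,W} ∋ G.
{L}: D⊥G given {L} in G with D→· removed — back-door holds.

D→G: minimal back-door set {L}.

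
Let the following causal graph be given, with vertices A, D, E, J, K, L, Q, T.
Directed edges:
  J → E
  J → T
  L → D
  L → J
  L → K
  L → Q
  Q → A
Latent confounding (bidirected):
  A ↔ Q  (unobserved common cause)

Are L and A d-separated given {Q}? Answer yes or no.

No — L and A are d-connected given {Q}.

Bayes-Ball from L | {Q} reaches {A,D,E,J,K,T}.
A ∈ reach(L|{Q}) ⇒ L ⊥̸ A | {Q}.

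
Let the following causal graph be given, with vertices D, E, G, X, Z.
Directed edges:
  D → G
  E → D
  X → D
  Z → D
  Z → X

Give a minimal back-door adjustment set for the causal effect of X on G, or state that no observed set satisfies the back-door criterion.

desc(X)\{X}={D,G}; candidates ⊆ {E,Z}.
size 0: {}; under {} X still reaches {D,G,Z} ∋ G.
{Z}: X⊥G given {Z} in G with X→· removed — back-door holds.

X→G: minimal back-door set {Z}.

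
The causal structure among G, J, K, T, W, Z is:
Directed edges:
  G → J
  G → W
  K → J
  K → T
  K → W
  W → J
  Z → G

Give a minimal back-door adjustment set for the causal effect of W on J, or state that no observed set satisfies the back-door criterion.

desc(W)\{W}={J}; candidates ⊆ {G,K,T,Z}.
size 0: {}; under {} W still reaches {G,J,K,T,Z} ∋ J.
size 1: {G}, {K}, {T} …(+1); under {G} W still reaches {J,K,T} ∋ J.
{G,K}: W⊥J given {G,K} in G with W→· removed — back-door holds.

W→J: minimal back-door set {G, K}.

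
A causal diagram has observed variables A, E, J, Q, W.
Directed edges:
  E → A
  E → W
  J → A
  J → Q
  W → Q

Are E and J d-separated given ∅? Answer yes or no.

Yes — E ⊥ J | ∅.

Bayes-Ball from E | ∅ reaches {A,Q,W}.
J ∉ reach(E|∅) ⇒ E ⊥ J | ∅.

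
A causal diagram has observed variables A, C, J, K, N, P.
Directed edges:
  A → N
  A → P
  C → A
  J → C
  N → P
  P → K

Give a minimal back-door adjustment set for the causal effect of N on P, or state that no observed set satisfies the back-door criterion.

N→P: minimal back-door set {A}.

desc(N)\{N}={K,P}; candidates ⊆ {A,C,J}.
size 0: {}; under {} N still reaches {A,C,J,K,P} ∋ P.
{A}: N⊥P given {A} in G with N→· removed — back-door holds.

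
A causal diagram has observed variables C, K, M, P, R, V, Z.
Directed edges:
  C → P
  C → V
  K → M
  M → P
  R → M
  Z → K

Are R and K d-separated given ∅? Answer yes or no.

Bayes-Ball from R | ∅ reaches {M,P}.
K ∉ reach(R|∅) ⇒ R ⊥ K | ∅.

Yes — R ⊥ K | ∅.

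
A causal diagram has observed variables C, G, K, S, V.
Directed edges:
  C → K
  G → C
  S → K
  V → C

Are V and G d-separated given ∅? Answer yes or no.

Bayes-Ball from V | ∅ reaches {C,K}.
G ∉ reach(V|∅) ⇒ V ⊥ G | ∅.

Yes — V ⊥ G | ∅.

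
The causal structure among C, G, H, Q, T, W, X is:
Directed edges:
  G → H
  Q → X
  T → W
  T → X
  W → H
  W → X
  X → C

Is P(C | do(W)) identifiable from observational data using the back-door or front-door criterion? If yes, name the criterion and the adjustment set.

P(C|do(W)): backdoor, adjust for {T}.

desc(W)\{W}={C,H,X}; candidates ⊆ {G,Q,T}.
size 0: {}; under {} W still reaches {C,T,X} ∋ C.
{T}: W⊥C given {T} in G with W→· removed — back-door holds.
P(C|do(W)) = Σ_{T} P(C|W,T)·P(T).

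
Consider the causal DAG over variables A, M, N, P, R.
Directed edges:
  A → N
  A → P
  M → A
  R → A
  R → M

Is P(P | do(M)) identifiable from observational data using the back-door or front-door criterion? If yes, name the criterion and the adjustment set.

desc(M)\{M}={A,N,P}; candidates ⊆ {R}.
size 0: {}; under {} M still reaches {A,N,P,R} ∋ P.
{R}: M⊥P given {R} in G with M→· removed — back-door holds.
P(P|do(M)) = Σ_{R} P(P|M,R)·P(R).

P(P|do(M)): backdoor, adjust for {R}.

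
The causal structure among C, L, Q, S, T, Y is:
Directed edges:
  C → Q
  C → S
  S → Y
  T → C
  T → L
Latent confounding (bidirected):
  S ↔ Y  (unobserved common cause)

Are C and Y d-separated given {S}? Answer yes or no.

Bayes-Ball from C | {S} reaches {L,Q,T,Y}.
Y ∈ reach(C|{S}) ⇒ C ⊥̸ Y | {S}.

No — C and Y are d-connected given {S}.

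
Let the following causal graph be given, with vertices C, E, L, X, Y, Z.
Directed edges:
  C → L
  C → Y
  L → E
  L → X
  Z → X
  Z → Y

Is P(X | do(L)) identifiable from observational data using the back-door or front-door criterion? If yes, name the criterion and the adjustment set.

desc(L)\{L}={E,X}; candidates ⊆ {C,Y,Z}.
∅: L⊥X given ∅ in G with L→· removed — back-door holds.
P(X|do(L)) = P(X|L) — no adjustment needed.

P(X|do(L)): backdoor, adjust for ∅.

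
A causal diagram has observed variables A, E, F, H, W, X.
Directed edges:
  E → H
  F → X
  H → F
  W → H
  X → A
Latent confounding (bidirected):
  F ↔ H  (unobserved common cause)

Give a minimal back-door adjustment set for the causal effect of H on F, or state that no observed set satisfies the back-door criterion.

H→F: no observed back-door set.

desc(H)\{H}={A,F,X}; candidates ⊆ {E,W}.
H↔F: latent back-door arc(s) into H.
size 0: {}; under {} H still reaches {A,E,F,W,X} ∋ F.
size 1: {E}, {W}; under {E} H still reaches {A,F,W,X} ∋ F.
size 2: {E,W}; under {E,W} H still reaches {A,F,X} ∋ F.
H↔F cannot be blocked by any observed set — no back-door set.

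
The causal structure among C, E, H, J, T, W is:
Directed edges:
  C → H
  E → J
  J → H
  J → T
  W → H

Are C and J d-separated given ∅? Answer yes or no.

Yes — C ⊥ J | ∅.

Bayes-Ball from C | ∅ reaches {H}.
J ∉ reach(C|∅) ⇒ C ⊥ J | ∅.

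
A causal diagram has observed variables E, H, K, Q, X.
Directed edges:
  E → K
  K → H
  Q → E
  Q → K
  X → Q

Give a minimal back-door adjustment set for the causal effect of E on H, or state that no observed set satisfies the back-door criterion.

E→H: minimal back-door set {Q}.

desc(E)\{E}={H,K}; candidates ⊆ {Q,X}.
size 0: {}; under {} E still reaches {H,K,Q,X} ∋ H.
{Q}: E⊥H given {Q} in G with E→· removed — back-door holds.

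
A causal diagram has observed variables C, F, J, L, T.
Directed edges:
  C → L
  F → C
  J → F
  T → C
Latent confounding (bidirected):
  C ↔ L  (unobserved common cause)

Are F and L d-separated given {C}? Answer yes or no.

Bayes-Ball from F | {C} reaches {J,L,T}.
L ∈ reach(F|{C}) ⇒ F ⊥̸ L | {C}.

No — F and L are d-connected given {C}.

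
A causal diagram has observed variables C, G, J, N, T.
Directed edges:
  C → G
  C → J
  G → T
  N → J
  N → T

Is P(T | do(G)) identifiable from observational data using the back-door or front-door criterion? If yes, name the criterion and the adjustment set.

P(T|do(G)): backdoor, adjust for ∅.

desc(G)\{G}={T}; candidates ⊆ {C,J,N}.
∅: G⊥T given ∅ in G with G→· removed — back-door holds.
P(T|do(G)) = P(T|G) — no adjustment needed.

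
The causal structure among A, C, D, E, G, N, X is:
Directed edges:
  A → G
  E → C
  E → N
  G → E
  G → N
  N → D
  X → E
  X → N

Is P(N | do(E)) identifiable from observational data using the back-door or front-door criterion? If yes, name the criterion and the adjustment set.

desc(E)\{E}={C,D,N}; candidates ⊆ {A,G,X}.
size 0: {}; under {} E still reaches {A,D,G,N,X} ∋ N.
size 1: {A}, {G}, {X}; under {A} E still reaches {D,G,N,X} ∋ N.
{G,X}: E⊥N given {G,X} in G with E→· removed — back-door holds.
P(N|do(E)) = Σ_{G,X} P(N|E,G,X)·P(G,X).

P(N|do(E)): backdoor, adjust for {G, X}.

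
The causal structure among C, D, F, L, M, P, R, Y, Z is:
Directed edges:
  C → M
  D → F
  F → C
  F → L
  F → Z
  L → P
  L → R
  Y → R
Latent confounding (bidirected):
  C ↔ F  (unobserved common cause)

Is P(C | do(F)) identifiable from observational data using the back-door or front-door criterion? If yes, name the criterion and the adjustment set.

P(C|do(F)): not identifiable (no BD/FD set).

desc(F)\{F}={C,L,M,P,R,Z}; candidates ⊆ {D,Y}.
F↔C: latent back-door arc(s) into F.
size 0: {}; under {} F still reaches {C,D,M} ∋ C.
size 1: {D}, {Y}; under {D} F still reaches {C,M} ∋ C.
size 2: {D,Y}; under {D,Y} F still reaches {C,M} ∋ C.
F↔C cannot be blocked by any observed set — no back-door set.
No mediator lies on a directed F→…→C path.
Neither criterion identifies P(C|do(F)) in this graph.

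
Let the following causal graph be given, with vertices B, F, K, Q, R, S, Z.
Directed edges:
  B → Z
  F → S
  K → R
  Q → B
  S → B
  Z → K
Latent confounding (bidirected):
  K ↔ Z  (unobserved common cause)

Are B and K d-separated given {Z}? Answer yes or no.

No — B and K are d-connected given {Z}.

Bayes-Ball from B | {Z} reaches {F,K,Q,R,S}.
K ∈ reach(B|{Z}) ⇒ B ⊥̸ K | {Z}.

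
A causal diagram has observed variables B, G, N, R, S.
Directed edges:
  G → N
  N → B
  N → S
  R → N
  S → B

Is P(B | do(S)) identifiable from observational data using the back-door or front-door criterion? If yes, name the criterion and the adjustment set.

P(B|do(S)): backdoor, adjust for {N}.

desc(S)\{S}={B}; candidates ⊆ {G,N,R}.
size 0: {}; under {} S still reaches {B,G,N,R} ∋ B.
{N}: S⊥B given {N} in G with S→· removed — back-door holds.
P(B|do(S)) = Σ_{N} P(B|S,N)·P(N).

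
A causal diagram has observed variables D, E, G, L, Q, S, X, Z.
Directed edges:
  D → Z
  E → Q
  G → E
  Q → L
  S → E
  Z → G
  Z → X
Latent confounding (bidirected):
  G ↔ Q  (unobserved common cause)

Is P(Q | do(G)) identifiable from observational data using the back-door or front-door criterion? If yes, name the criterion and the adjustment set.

P(Q|do(G)): frontdoor, adjust for {E}.

desc(G)\{G}={E,L,Q}; candidates ⊆ {D,S,X,Z}.
G↔Q: latent back-door arc(s) into G.
size 0: {}; under {} G still reaches {D,L,Q,X,Z} ∋ Q.
size 1: {D}, {S}, {X} …(+1); under {D} G still reaches {L,Q,X,Z} ∋ Q.
size 2: {D,S}, {D,X}, {D,Z} …(+3); under {D,S} G still reaches {L,Q,X,Z} ∋ Q.
G↔Q cannot be blocked by any observed set — no back-door set.
{E}: (i) intercepts every directed G→Q path; (ii) no back-door G→{E}; (iii) {G} blocks every back-door {E}→Q. Front-door holds.
P(Q|do(G)) = Σ_{E} P(E|G) Σ_{G'} P(Q|E,G')P(G').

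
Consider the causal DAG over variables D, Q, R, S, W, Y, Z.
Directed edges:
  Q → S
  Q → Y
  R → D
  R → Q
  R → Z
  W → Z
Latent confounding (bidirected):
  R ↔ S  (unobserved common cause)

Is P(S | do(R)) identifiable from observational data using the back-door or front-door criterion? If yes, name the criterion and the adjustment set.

P(S|do(R)): frontdoor, adjust for {Q}.

desc(R)\{R}={D,Q,S,Y,Z}; candidates ⊆ {W}.
R↔S: latent back-door arc(s) into R.
size 0: {}; under {} R still reaches {S} ∋ S.
size 1: {W}; under {W} R still reaches {S} ∋ S.
R↔S cannot be blocked by any observed set — no back-door set.
{Q}: (i) intercepts every directed R→S path; (ii) no back-door R→{Q}; (iii) {R} blocks every back-door {Q}→S. Front-door holds.
P(S|do(R)) = Σ_{Q} P(Q|R) Σ_{R'} P(S|Q,R')P(R').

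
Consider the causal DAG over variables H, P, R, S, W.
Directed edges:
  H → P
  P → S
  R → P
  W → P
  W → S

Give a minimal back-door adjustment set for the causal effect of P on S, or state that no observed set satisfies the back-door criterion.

desc(P)\{P}={S}; candidates ⊆ {H,R,W}.
size 0: {}; under {} P still reaches {H,R,S,W} ∋ S.
{W}: P⊥S given {W} in G with P→· removed — back-door holds.

P→S: minimal back-door set {W}.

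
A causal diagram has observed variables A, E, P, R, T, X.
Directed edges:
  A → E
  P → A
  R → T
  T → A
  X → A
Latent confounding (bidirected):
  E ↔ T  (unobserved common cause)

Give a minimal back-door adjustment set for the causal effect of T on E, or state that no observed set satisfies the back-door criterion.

T→E: no observed back-door set.

desc(T)\{T}={A,E}; candidates ⊆ {P,R,X}.
T↔E: latent back-door arc(s) into T.
size 0: {}; under {} T still reaches {E,R} ∋ E.
size 1: {P}, {R}, {X}; under {P} T still reaches {E,R} ∋ E.
size 2: {P,R}, {P,X}, {R,X}; under {P,R} T still reaches {E} ∋ E.
T↔E cannot be blocked by any observed set — no back-door set.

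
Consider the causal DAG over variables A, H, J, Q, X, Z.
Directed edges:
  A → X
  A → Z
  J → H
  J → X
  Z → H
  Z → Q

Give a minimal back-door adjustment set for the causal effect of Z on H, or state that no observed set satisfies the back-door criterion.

desc(Z)\{Z}={H,Q}; candidates ⊆ {A,J,X}.
∅: Z⊥H given ∅ in G with Z→· removed — back-door holds.

Z→H: minimal back-door set ∅.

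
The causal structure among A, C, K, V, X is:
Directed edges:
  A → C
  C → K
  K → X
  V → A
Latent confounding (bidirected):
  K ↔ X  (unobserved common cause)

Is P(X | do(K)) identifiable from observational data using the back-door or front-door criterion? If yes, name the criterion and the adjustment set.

desc(K)\{K}={X}; candidates ⊆ {A,C,V}.
K↔X: latent back-door arc(s) into K.
size 0: {}; under {} K still reaches {A,C,V,X} ∋ X.
size 1: {A}, {C}, {V}; under {A} K still reaches {C,X} ∋ X.
size 2: {A,C}, {A,V}, {C,V}; under {A,C} K still reaches {X} ∋ X.
K↔X cannot be blocked by any observed set — no back-door set.
No mediator lies on a directed K→…→X path.
Neither criterion identifies P(X|do(K)) in this graph.

P(X|do(K)): not identifiable (no BD/FD set).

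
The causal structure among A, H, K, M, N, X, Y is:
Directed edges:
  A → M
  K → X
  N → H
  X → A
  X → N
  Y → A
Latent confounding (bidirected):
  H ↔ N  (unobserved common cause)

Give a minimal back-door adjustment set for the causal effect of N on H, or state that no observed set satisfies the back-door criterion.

desc(N)\{N}={H}; candidates ⊆ {A,K,M,X,Y}.
N↔H: latent back-door arc(s) into N.
size 0: {}; under {} N still reaches {A,H,K,M,X} ∋ H.
size 1: {A}, {K}, {M} …(+2); under {A} N still reaches {H,K,X,Y} ∋ H.
size 2: {A,K}, {A,M}, {A,X} …(+7); under {A,K} N still reaches {H,X,Y} ∋ H.
N↔H cannot be blocked by any observed set — no back-door set.

N→H: no observed back-door set.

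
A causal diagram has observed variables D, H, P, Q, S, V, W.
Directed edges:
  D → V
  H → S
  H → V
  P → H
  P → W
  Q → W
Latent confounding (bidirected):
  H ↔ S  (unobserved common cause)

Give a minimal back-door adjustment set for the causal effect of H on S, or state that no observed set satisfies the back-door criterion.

H→S: no observed back-door set.

desc(H)\{H}={S,V}; candidates ⊆ {D,P,Q,W}.
H↔S: latent back-door arc(s) into H.
size 0: {}; under {} H still reaches {P,S,W} ∋ S.
size 1: {D}, {P}, {Q} …(+1); under {D} H still reaches {P,S,W} ∋ S.
size 2: {D,P}, {D,Q}, {D,W} …(+3); under {D,P} H still reaches {S} ∋ S.
H↔S cannot be blocked by any observed set — no back-door set.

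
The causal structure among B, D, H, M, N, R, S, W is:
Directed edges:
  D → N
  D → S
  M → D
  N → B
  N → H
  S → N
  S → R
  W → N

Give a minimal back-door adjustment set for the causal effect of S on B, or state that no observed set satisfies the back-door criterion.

S→B: minimal back-door set {D}.

desc(S)\{S}={B,H,N,R}; candidates ⊆ {D,M,W}.
size 0: {}; under {} S still reaches {B,D,H,M,N} ∋ B.
{D}: S⊥B given {D} in G with S→· removed — back-door holds.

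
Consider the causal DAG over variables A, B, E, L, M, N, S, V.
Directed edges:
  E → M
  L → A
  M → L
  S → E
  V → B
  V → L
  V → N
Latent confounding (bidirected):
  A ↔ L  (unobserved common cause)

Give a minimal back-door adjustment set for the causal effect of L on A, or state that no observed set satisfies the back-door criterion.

desc(L)\{L}={A}; candidates ⊆ {B,E,M,N,S,V}.
L↔A: latent back-door arc(s) into L.
size 0: {}; under {} L still reaches {A,B,E,M,N,S,V} ∋ A.
size 1: {B}, {E}, {M} …(+3); under {B} L still reaches {A,E,M,N,S,V} ∋ A.
size 2: {B,E}, {B,M}, {B,N} …(+12); under {B,E} L still reaches {A,M,N,V} ∋ A.
L↔A cannot be blocked by any observed set — no back-door set.

L→A: no observed back-door set.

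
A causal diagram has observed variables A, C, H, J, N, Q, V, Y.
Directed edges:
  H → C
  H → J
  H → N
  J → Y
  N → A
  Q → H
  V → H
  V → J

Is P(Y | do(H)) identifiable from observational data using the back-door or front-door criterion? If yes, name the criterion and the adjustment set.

desc(H)\{H}={A,C,J,N,Y}; candidates ⊆ {Q,V}.
size 0: {}; under {} H still reaches {J,Q,V,Y} ∋ Y.
{V}: H⊥Y given {V} in G with H→· removed — back-door holds.
P(Y|do(H)) = Σ_{V} P(Y|H,V)·P(V).

P(Y|do(H)): backdoor, adjust for {V}.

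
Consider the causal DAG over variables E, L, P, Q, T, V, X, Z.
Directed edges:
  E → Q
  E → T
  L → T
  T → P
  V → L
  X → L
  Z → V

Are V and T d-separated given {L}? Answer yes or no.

Bayes-Ball from V | {L} reaches {X,Z}.
T ∉ reach(V|{L}) ⇒ V ⊥ T | {L}.

Yes — V ⊥ T | {L}.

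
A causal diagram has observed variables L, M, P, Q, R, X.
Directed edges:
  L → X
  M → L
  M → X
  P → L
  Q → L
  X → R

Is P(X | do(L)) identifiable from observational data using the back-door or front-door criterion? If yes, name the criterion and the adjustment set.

P(X|do(L)): backdoor, adjust for {M}.

desc(L)\{L}={R,X}; candidates ⊆ {M,P,Q}.
size 0: {}; under {} L still reaches {M,P,Q,R,X} ∋ X.
{M}: L⊥X given {M} in G with L→· removed — back-door holds.
P(X|do(L)) = Σ_{M} P(X|L,M)·P(M).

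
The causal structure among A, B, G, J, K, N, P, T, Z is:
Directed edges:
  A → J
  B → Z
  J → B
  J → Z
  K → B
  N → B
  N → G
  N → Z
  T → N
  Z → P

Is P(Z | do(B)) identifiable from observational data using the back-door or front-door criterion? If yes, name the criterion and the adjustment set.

P(Z|do(B)): backdoor, adjust for {J, N}.

desc(B)\{B}={P,Z}; candidates ⊆ {A,G,J,K,N,T}.
size 0: {}; under {} B still reaches {A,G,J,K,N,P,T,Z} ∋ Z.
size 1: {A}, {G}, {J} …(+3); under {A} B still reaches {G,J,K,N,P,T,Z} ∋ Z.
{J,N}: B⊥Z given {J,N} in G with B→· removed — back-door holds.
P(Z|do(B)) = Σ_{J,N} P(Z|B,J,N)·P(J,N).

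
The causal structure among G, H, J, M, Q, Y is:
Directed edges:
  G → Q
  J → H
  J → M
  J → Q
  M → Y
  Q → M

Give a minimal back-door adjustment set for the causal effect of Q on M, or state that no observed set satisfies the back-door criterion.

Q→M: minimal back-door set {J}.

desc(Q)\{Q}={M,Y}; candidates ⊆ {G,H,J}.
size 0: {}; under {} Q still reaches {G,H,J,M,Y} ∋ M.
{J}: Q⊥M given {J} in G with Q→· removed — back-door holds.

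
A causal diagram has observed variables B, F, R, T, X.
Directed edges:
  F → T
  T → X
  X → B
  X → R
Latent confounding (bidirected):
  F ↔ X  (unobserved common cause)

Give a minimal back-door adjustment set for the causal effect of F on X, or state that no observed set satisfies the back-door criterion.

desc(F)\{F}={B,R,T,X}; candidates ⊆ {—}.
F↔X: latent back-door arc(s) into F.
size 0: {}; under {} F still reaches {B,R,X} ∋ X.
F↔X cannot be blocked by any observed set — no back-door set.

F→X: no observed back-door set.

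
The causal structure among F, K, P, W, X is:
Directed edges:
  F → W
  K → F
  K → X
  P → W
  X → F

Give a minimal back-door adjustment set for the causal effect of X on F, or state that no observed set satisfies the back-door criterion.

X→F: minimal back-door set {K}.

desc(X)\{X}={F,W}; candidates ⊆ {K,P}.
size 0: {}; under {} X still reaches {F,K,W} ∋ F.
{K}: X⊥F given {K} in G with X→· removed — back-door holds.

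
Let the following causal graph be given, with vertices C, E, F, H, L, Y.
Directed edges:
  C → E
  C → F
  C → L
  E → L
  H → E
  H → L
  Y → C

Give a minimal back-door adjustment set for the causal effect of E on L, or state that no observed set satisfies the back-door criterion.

E→L: minimal back-door set {C, H}.

desc(E)\{E}={L}; candidates ⊆ {C,F,H,Y}.
size 0: {}; under {} E still reaches {C,F,H,L,Y} ∋ L.
size 1: {C}, {F}, {H} …(+1); under {C} E still reaches {H,L} ∋ L.
{C,H}: E⊥L given {C,H} in G with E→· removed — back-door holds.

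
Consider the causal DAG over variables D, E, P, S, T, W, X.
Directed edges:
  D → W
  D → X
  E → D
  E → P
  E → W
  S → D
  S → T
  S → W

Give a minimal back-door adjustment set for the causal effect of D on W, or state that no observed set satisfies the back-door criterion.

desc(D)\{D}={W,X}; candidates ⊆ {E,P,S,T}.
size 0: {}; under {} D still reaches {E,P,S,T,W} ∋ W.
size 1: {E}, {P}, {S} …(+1); under {E} D still reaches {S,T,W} ∋ W.
{E,S}: D⊥W given {E,S} in G with D→· removed — back-door holds.

D→W: minimal back-door set {E, S}.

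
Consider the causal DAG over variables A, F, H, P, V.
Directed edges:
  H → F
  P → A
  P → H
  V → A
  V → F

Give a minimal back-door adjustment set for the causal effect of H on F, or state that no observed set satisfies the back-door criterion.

H→F: minimal back-door set ∅.

desc(H)\{H}={F}; candidates ⊆ {A,P,V}.
∅: H⊥F given ∅ in G with H→· removed — back-door holds.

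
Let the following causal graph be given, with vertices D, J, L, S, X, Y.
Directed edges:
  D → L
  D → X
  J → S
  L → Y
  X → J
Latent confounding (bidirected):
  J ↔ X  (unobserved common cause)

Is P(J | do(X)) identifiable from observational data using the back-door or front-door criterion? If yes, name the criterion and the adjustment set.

P(J|do(X)): not identifiable (no BD/FD set).

desc(X)\{X}={J,S}; candidates ⊆ {D,L,Y}.
X↔J: latent back-door arc(s) into X.
size 0: {}; under {} X still reaches {D,J,L,S,Y} ∋ J.
size 1: {D}, {L}, {Y}; under {D} X still reaches {J,S} ∋ J.
size 2: {D,L}, {D,Y}, {L,Y}; under {D,L} X still reaches {J,S} ∋ J.
X↔J cannot be blocked by any observed set — no back-door set.
No mediator lies on a directed X→…→J path.
Neither criterion identifies P(J|do(X)) in this graph.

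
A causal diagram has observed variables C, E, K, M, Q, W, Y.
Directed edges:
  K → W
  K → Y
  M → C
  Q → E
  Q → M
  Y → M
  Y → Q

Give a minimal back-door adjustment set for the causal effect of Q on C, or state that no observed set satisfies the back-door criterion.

Q→C: minimal back-door set {Y}.

desc(Q)\{Q}={C,E,M}; candidates ⊆ {K,W,Y}.
size 0: {}; under {} Q still reaches {C,K,M,W,Y} ∋ C.
{Y}: Q⊥C given {Y} in G with Q→· removed — back-door holds.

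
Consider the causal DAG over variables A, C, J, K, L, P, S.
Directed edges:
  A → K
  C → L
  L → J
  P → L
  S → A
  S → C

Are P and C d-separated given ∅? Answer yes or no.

Bayes-Ball from P | ∅ reaches {J,L}.
C ∉ reach(P|∅) ⇒ P ⊥ C | ∅.

Yes — P ⊥ C | ∅.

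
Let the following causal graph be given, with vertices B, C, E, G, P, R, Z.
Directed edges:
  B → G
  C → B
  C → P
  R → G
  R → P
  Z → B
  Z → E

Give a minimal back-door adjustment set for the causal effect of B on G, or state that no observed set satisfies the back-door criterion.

desc(B)\{B}={G}; candidates ⊆ {C,E,P,R,Z}.
∅: B⊥G given ∅ in G with B→· removed — back-door holds.

B→G: minimal back-door set ∅.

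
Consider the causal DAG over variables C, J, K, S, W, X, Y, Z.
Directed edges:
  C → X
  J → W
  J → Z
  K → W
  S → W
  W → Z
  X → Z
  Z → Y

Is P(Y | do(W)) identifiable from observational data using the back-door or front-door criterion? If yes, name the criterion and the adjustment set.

P(Y|do(W)): backdoor, adjust for {J}.

desc(W)\{W}={Y,Z}; candidates ⊆ {C,J,K,S,X}.
size 0: {}; under {} W still reaches {J,K,S,Y,Z} ∋ Y.
{J}: W⊥Y given {J} in G with W→· removed — back-door holds.
P(Y|do(W)) = Σ_{J} P(Y|W,J)·P(J).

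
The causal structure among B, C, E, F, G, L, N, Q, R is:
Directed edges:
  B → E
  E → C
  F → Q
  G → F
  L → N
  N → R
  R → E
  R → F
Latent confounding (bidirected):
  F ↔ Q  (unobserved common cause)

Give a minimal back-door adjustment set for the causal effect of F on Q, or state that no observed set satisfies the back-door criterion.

desc(F)\{F}={Q}; candidates ⊆ {B,C,E,G,L,N,R}.
F↔Q: latent back-door arc(s) into F.
size 0: {}; under {} F still reaches {C,E,G,L,N,Q,R} ∋ Q.
size 1: {B}, {C}, {E} …(+4); under {B} F still reaches {C,E,G,L,N,Q,R} ∋ Q.
size 2: {B,C}, {B,E}, {B,G} …(+18); under {B,C} F still reaches {E,G,L,N,Q,R} ∋ Q.
F↔Q cannot be blocked by any observed set — no back-door set.

F→Q: no observed back-door set.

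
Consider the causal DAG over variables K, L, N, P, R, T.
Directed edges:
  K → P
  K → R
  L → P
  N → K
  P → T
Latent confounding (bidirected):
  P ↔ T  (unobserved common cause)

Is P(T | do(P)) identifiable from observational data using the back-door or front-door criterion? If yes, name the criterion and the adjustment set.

P(T|do(P)): not identifiable (no BD/FD set).

desc(P)\{P}={T}; candidates ⊆ {K,L,N,R}.
P↔T: latent back-door arc(s) into P.
size 0: {}; under {} P still reaches {K,L,N,R,T} ∋ T.
size 1: {K}, {L}, {N} …(+1); under {K} P still reaches {L,T} ∋ T.
size 2: {K,L}, {K,N}, {K,R} …(+3); under {K,L} P still reaches {T} ∋ T.
P↔T cannot be blocked by any observed set — no back-door set.
No mediator lies on a directed P→…→T path.
Neither criterion identifies P(T|do(P)) in this graph.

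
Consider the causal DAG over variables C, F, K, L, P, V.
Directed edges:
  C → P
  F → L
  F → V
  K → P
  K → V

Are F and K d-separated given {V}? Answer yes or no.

Bayes-Ball from F | {V} reaches {K,L,P}.
K ∈ reach(F|{V}) ⇒ F ⊥̸ K | {V}.

No — F and K are d-connected given {V}.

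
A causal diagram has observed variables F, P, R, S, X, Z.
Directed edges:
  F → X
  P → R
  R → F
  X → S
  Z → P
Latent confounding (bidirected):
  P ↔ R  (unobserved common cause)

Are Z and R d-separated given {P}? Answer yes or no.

Bayes-Ball from Z | {P} reaches {F,R,S,X}.
R ∈ reach(Z|{P}) ⇒ Z ⊥̸ R | {P}.

No — Z and R are d-connected given {P}.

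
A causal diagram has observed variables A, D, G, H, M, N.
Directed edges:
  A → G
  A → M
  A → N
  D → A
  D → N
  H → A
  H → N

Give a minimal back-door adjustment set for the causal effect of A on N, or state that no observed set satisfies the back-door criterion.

A→N: minimal back-door set {D, H}.

desc(A)\{A}={G,M,N}; candidates ⊆ {D,H}.
size 0: {}; under {} A still reaches {D,H,N} ∋ N.
size 1: {D}, {H}; under {D} A still reaches {H,N} ∋ N.
{D,H}: A⊥N given {D,H} in G with A→· removed — back-door holds.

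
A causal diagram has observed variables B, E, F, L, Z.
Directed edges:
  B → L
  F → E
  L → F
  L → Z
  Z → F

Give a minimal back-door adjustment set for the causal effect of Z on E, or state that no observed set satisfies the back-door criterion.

desc(Z)\{Z}={E,F}; candidates ⊆ {B,L}.
size 0: {}; under {} Z still reaches {B,E,F,L} ∋ E.
{L}: Z⊥E given {L} in G with Z→· removed — back-door holds.

Z→E: minimal back-door set {L}.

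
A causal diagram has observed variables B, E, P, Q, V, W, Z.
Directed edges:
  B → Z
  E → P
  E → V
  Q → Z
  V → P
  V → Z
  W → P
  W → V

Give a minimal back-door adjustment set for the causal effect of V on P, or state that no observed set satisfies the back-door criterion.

desc(V)\{V}={P,Z}; candidates ⊆ {B,E,Q,W}.
size 0: {}; under {} V still reaches {E,P,W} ∋ P.
size 1: {B}, {E}, {Q} …(+1); under {B} V still reaches {E,P,W} ∋ P.
{E,W}: V⊥P given {E,W} in G with V→· removed — back-door holds.

V→P: minimal back-door set {E, W}.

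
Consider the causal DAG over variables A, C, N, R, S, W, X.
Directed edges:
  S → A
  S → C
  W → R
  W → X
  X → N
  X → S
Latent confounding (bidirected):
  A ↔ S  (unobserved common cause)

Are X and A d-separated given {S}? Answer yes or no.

No — X and A are d-connected given {S}.

Bayes-Ball from X | {S} reaches {A,N,R,W}.
A ∈ reach(X|{S}) ⇒ X ⊥̸ A | {S}.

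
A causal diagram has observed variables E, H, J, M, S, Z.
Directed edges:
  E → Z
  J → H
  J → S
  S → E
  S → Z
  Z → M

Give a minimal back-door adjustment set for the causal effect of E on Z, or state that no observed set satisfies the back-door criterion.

desc(E)\{E}={M,Z}; candidates ⊆ {H,J,S}.
size 0: {}; under {} E still reaches {H,J,M,S,Z} ∋ Z.
{S}: E⊥Z given {S} in G with E→· removed — back-door holds.

E→Z: minimal back-door set {S}.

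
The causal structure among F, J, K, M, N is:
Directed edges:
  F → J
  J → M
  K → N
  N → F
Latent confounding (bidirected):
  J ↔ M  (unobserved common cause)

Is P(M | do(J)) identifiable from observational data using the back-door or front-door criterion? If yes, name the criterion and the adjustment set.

desc(J)\{J}={M}; candidates ⊆ {F,K,N}.
J↔M: latent back-door arc(s) into J.
size 0: {}; under {} J still reaches {F,K,M,N} ∋ M.
size 1: {F}, {K}, {N}; under {F} J still reaches {M} ∋ M.
size 2: {F,K}, {F,N}, {K,N}; under {F,K} J still reaches {M} ∋ M.
J↔M cannot be blocked by any observed set — no back-door set.
No mediator lies on a directed J→…→M path.
Neither criterion identifies P(M|do(J)) in this graph.

P(M|do(J)): not identifiable (no BD/FD set).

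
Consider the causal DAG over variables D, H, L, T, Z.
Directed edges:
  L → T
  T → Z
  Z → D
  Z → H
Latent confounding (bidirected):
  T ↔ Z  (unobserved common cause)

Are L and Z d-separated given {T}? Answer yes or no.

No — L and Z are d-connected given {T}.

Bayes-Ball from L | {T} reaches {D,H,Z}.
Z ∈ reach(L|{T}) ⇒ L ⊥̸ Z | {T}.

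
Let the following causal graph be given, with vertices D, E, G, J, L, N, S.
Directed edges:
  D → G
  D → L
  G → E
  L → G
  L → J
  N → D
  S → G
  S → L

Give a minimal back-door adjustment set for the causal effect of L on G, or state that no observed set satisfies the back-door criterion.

desc(L)\{L}={E,G,J}; candidates ⊆ {D,N,S}.
size 0: {}; under {} L still reaches {D,E,G,N,S} ∋ G.
size 1: {D}, {N}, {S}; under {D} L still reaches {E,G,S} ∋ G.
{D,S}: L⊥G given {D,S} in G with L→· removed — back-door holds.

L→G: minimal back-door set {D, S}.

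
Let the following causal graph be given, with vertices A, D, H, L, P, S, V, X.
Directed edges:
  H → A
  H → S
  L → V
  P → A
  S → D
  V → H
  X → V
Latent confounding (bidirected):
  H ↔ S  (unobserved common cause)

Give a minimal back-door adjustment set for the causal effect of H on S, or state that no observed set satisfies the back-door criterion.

desc(H)\{H}={A,D,S}; candidates ⊆ {L,P,V,X}.
H↔S: latent back-door arc(s) into H.
size 0: {}; under {} H still reaches {D,L,S,V,X} ∋ S.
size 1: {L}, {P}, {V} …(+1); under {L} H still reaches {D,S,V,X} ∋ S.
size 2: {L,P}, {L,V}, {L,X} …(+3); under {L,P} H still reaches {D,S,V,X} ∋ S.
H↔S cannot be blocked by any observed set — no back-door set.

H→S: no observed back-door set.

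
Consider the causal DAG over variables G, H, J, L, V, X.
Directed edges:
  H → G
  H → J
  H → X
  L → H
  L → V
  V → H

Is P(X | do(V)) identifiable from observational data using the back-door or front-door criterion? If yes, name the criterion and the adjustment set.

P(X|do(V)): backdoor, adjust for {L}.

desc(V)\{V}={G,H,J,X}; candidates ⊆ {L}.
size 0: {}; under {} V still reaches {G,H,J,L,X} ∋ X.
{L}: V⊥X given {L} in G with V→· removed — back-door holds.
P(X|do(V)) = Σ_{L} P(X|V,L)·P(L).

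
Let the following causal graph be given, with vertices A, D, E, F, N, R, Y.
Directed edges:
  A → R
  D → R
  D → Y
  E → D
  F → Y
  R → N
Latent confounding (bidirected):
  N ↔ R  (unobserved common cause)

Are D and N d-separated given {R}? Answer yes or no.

No — D and N are d-connected given {R}.

Bayes-Ball from D | {R} reaches {A,E,N,Y}.
N ∈ reach(D|{R}) ⇒ D ⊥̸ N | {R}.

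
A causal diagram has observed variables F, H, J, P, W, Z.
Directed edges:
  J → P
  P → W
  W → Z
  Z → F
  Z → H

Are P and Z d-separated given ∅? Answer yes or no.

No — P and Z are d-connected given ∅.

Bayes-Ball from P | ∅ reaches {F,H,J,W,Z}.
Z ∈ reach(P|∅) ⇒ P ⊥̸ Z | ∅.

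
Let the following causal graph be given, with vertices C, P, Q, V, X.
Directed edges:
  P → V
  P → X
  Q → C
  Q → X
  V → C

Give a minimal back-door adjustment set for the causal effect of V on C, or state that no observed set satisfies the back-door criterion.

desc(V)\{V}={C}; candidates ⊆ {P,Q,X}.
∅: V⊥C given ∅ in G with V→· removed — back-door holds.

V→C: minimal back-door set ∅.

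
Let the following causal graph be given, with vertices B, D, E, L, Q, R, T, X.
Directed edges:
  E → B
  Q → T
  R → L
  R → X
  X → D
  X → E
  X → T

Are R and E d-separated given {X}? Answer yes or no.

Yes — R ⊥ E | {X}.

Bayes-Ball from R | {X} reaches {L}.
E ∉ reach(R|{X}) ⇒ R ⊥ E | {X}.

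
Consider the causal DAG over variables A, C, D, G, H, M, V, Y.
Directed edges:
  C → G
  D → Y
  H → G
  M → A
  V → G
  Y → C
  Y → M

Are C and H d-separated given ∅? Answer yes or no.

Yes — C ⊥ H | ∅.

Bayes-Ball from C | ∅ reaches {A,D,G,M,Y}.
H ∉ reach(C|∅) ⇒ C ⊥ H | ∅.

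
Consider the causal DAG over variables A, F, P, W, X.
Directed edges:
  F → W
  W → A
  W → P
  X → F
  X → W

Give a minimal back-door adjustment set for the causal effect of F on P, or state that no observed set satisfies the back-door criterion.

F→P: minimal back-door set {X}.

desc(F)\{F}={A,P,W}; candidates ⊆ {X}.
size 0: {}; under {} F still reaches {A,P,W,X} ∋ P.
{X}: F⊥P given {X} in G with F→· removed — back-door holds.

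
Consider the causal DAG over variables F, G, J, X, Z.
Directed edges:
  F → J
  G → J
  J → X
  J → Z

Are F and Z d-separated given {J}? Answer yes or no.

Bayes-Ball from F | {J} reaches {G}.
Z ∉ reach(F|{J}) ⇒ F ⊥ Z | {J}.

Yes — F ⊥ Z | {J}.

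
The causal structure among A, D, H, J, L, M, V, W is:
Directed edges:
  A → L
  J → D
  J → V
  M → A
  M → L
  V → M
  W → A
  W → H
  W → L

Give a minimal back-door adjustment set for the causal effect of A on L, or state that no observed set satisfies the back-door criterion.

A→L: minimal back-door set {M, W}.

desc(A)\{A}={L}; candidates ⊆ {D,H,J,M,V,W}.
size 0: {}; under {} A still reaches {D,H,J,L,M,V,W} ∋ L.
size 1: {D}, {H}, {J} …(+3); under {D} A still reaches {H,J,L,M,V,W} ∋ L.
{M,W}: A⊥L given {M,W} in G with A→· removed — back-door holds.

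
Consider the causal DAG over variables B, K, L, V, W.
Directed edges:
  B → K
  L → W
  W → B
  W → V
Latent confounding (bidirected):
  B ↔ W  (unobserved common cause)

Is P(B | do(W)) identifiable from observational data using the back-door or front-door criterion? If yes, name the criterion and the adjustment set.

desc(W)\{W}={B,K,V}; candidates ⊆ {L}.
W↔B: latent back-door arc(s) into W.
size 0: {}; under {} W still reaches {B,K,L} ∋ B.
size 1: {L}; under {L} W still reaches {B,K} ∋ B.
W↔B cannot be blocked by any observed set — no back-door set.
No mediator lies on a directed W→…→B path.
Neither criterion identifies P(B|do(W)) in this graph.

P(B|do(W)): not identifiable (no BD/FD set).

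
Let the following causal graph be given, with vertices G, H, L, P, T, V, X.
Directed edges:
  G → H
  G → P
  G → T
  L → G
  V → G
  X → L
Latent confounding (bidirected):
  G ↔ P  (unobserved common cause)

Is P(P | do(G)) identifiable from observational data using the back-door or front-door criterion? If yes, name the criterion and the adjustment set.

desc(G)\{G}={H,P,T}; candidates ⊆ {L,V,X}.
G↔P: latent back-door arc(s) into G.
size 0: {}; under {} G still reaches {L,P,V,X} ∋ P.
size 1: {L}, {V}, {X}; under {L} G still reaches {P,V} ∋ P.
size 2: {L,V}, {L,X}, {V,X}; under {L,V} G still reaches {P} ∋ P.
G↔P cannot be blocked by any observed set — no back-door set.
No mediator lies on a directed G→…→P path.
Neither criterion identifies P(P|do(G)) in this graph.

P(P|do(G)): not identifiable (no BD/FD set).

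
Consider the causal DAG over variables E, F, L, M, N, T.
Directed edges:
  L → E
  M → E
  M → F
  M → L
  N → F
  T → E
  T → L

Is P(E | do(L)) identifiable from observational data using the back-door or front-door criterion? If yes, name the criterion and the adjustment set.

P(E|do(L)): backdoor, adjust for {M, T}.

desc(L)\{L}={E}; candidates ⊆ {F,M,N,T}.
size 0: {}; under {} L still reaches {E,F,M,T} ∋ E.
size 1: {F}, {M}, {N} …(+1); under {F} L still reaches {E,M,N,T} ∋ E.
{M,T}: L⊥E given {M,T} in G with L→· removed — back-door holds.
P(E|do(L)) = Σ_{M,T} P(E|L,M,T)·P(M,T).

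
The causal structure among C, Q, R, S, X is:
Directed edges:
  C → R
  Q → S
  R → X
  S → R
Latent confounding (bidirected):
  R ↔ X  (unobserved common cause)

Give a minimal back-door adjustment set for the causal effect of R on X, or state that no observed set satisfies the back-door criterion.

desc(R)\{R}={X}; candidates ⊆ {C,Q,S}.
R↔X: latent back-door arc(s) into R.
size 0: {}; under {} R still reaches {C,Q,S,X} ∋ X.
size 1: {C}, {Q}, {S}; under {C} R still reaches {Q,S,X} ∋ X.
size 2: {C,Q}, {C,S}, {Q,S}; under {C,Q} R still reaches {S,X} ∋ X.
R↔X cannot be blocked by any observed set — no back-door set.

R→X: no observed back-door set.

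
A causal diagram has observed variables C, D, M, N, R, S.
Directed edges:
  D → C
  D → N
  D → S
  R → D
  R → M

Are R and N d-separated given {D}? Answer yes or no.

Bayes-Ball from R | {D} reaches {M}.
N ∉ reach(R|{D}) ⇒ R ⊥ N | {D}.

Yes — R ⊥ N | {D}.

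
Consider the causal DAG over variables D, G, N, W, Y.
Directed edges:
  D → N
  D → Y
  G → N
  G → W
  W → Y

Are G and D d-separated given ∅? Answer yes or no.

Bayes-Ball from G | ∅ reaches {N,W,Y}.
D ∉ reach(G|∅) ⇒ G ⊥ D | ∅.

Yes — G ⊥ D | ∅.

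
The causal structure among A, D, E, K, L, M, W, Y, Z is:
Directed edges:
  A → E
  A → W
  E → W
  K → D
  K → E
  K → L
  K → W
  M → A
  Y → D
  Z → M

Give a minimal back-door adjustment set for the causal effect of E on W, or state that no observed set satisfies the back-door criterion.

desc(E)\{E}={W}; candidates ⊆ {A,D,K,L,M,Y,Z}.
size 0: {}; under {} E still reaches {A,D,K,L,M,W,Z} ∋ W.
size 1: {A}, {D}, {K} …(+4); under {A} E still reaches {D,K,L,W} ∋ W.
{A,K}: E⊥W given {A,K} in G with E→· removed — back-door holds.

E→W: minimal back-door set {A, K}.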